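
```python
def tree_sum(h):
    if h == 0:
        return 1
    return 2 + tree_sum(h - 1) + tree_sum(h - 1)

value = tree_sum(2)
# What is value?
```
Call trace (a repeated sub-call is expanded the first time; later identical calls just restate its return value):
tree_sum(h=2)
  tree_sum(h=1)
    tree_sum(h=0)
    -> return 1
    tree_sum(h=0)
    -> return 1
  -> return 4
  tree_sum(h=1) -> return 4  (same call as traced above)
-> return 10

Final answer: 10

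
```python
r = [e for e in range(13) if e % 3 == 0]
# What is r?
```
Trace:
  e=0
  e=1
  e=2
  e=3
  e=4
  e=5
  e=6
  e=7
  e=8
  e=9
  e=10
  e=11
  e=12
  r=[0, 3, 6, 9, 12]

Final answer: [0, 3, 6, 9, 12]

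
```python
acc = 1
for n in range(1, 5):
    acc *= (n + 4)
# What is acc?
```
Trace:
  acc=1
  acc=5, n=1
  acc=30, n=2
  acc=210, n=3
  acc=1680, n=4

Final answer: 1680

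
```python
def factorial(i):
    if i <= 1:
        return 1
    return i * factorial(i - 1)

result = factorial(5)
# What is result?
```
Call trace:
factorial(i=5)
  factorial(i=4)
    factorial(i=3)
      factorial(i=2)
        factorial(i=1)
        -> return 1
      -> return 2
    -> return 6
  -> return 24
-> return 120

Final answer: 120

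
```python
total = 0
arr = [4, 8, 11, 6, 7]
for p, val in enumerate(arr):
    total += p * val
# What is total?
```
Trace:
  total=0
  total=0, p=0, val=4
  total=8, p=1, val=8
  total=30, p=2, val=11
  total=48, p=3, val=6
  total=76, p=4, val=7

Final answer: 76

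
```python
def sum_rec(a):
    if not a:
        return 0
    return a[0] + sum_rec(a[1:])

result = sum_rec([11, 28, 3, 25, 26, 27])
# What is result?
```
Call trace:
sum_rec(a=[11, 28, 3, 25, 26, 27])
  sum_rec(a=[28, 3, 25, 26, 27])
    sum_rec(a=[3, 25, 26, 27])
      sum_rec(a=[25, 26, 27])
        sum_rec(a=[26, 27])
          sum_rec(a=[27])
            sum_rec(a=[])
            -> return 0
          -> return 27
        -> return 53
      -> return 78
    -> return 81
  -> return 109
-> return 120

Final answer: 120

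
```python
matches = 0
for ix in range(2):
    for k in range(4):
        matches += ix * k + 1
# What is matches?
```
Trace:
  matches=0
  matches=1, ix=0, k=0
  matches=2, ix=0, k=1
  matches=3, ix=0, k=2
  matches=4, ix=0, k=3
  matches=5, ix=1, k=0
  matches=7, ix=1, k=1
  matches=10, ix=1, k=2
  matches=14, ix=1, k=3

Final answer: 14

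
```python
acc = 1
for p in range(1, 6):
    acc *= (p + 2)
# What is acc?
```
Trace:
  acc=1
  acc=3, p=1
  acc=12, p=2
  acc=60, p=3
  acc=360, p=4
  acc=2520, p=5

Final answer: 2520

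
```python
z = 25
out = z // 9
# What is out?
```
Trace:
  z=25
  z=25, out=2

Final answer: 2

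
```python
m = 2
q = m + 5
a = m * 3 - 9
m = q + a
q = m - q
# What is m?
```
Trace:
  m=2
  m=2, q=7
  m=2, q=7, a=-3
  m=4, q=7, a=-3
  m=4, q=-3, a=-3

Final answer: 4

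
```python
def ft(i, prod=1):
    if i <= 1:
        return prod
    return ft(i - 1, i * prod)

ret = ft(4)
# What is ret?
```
Call trace:
ft(i=4, prod=1)
  ft(i=3, prod=4)
    ft(i=2, prod=12)
      ft(i=1, prod=24)
      -> return 24
    -> return 24
  -> return 24
-> return 24

Final answer: 24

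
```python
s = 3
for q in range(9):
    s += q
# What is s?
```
Trace:
  s=3
  s=3, q=0
  s=4, q=1
  s=6, q=2
  s=9, q=3
  s=13, q=4
  s=18, q=5
  s=24, q=6
  s=31, q=7
  s=39, q=8

Final answer: 39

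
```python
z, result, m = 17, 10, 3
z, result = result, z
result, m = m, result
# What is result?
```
Trace:
  z=17, result=10, m=3
  z=10, result=17, m=3
  z=10, result=3, m=17

Final answer: 3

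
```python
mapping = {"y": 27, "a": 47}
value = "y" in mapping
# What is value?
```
Trace:
  mapping={'y': 27, 'a': 47}
  mapping={'y': 27, 'a': 47}, value=True

Final answer: True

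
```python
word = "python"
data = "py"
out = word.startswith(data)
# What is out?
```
Trace:
  word='python'
  word='python', data='py'
  word='python', data='py', out=True

Final answer: True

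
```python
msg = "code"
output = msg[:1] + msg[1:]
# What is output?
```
Trace:
  msg='code'
  msg='code', output='code'

Final answer: 'code'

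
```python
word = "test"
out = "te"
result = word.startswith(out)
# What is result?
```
Trace:
  word='test'
  word='test', out='te'
  word='test', out='te', result=True

Final answer: True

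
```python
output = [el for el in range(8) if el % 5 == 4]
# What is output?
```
Trace:
  el=0
  el=1
  el=2
  el=3
  el=4
  el=5
  el=6
  el=7
  output=[4]

Final answer: [4]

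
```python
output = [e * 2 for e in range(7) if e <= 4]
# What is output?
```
Trace:
  e=0
  e=1
  e=2
  e=3
  e=4
  e=5
  e=6
  output=[0, 2, 4, 6, 8]

Final answer: [0, 2, 4, 6, 8]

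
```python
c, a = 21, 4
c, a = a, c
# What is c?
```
Trace:
  c=21, a=4
  c=4, a=21

Final answer: 4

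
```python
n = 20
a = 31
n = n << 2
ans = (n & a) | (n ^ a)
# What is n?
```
Trace:
  n=20
  n=20, a=31
  n=80, a=31
  n=80, a=31, ans=95

Final answer: 80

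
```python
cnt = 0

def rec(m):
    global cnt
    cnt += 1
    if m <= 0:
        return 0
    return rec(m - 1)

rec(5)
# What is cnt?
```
Call trace:
rec(m=5)
  rec(m=4)
    rec(m=3)
      rec(m=2)
        rec(m=1)
          rec(m=0)
          -> return 0
        -> return 0
      -> return 0
    -> return 0
  -> return 0
-> return 0

cnt is incremented once per call. rec is entered once for each m = 5, 4, 3, 2, 1, 0 (the m <= 0 call returns without recursing), i.e. 5 + 1 calls.
cnt = 6

Final answer: 6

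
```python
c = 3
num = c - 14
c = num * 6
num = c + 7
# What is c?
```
Trace:
  c=3
  c=3, num=-11
  c=-66, num=-11
  c=-66, num=-59

Final answer: -66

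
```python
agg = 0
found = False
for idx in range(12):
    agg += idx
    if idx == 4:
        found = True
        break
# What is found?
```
Trace:
  agg=0
  agg=0, found=False
  agg=0, found=False, idx=0
  agg=1, found=False, idx=1
  agg=3, found=False, idx=2
  agg=6, found=False, idx=3
  agg=10, found=True, idx=4

Final answer: True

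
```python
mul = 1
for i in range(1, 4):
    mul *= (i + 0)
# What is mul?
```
Trace:
  mul=1
  mul=1, i=1
  mul=2, i=2
  mul=6, i=3

Final answer: 6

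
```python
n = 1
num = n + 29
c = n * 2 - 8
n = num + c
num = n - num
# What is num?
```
Trace:
  n=1
  n=1, num=30
  n=1, num=30, c=-6
  n=24, num=30, c=-6
  n=24, num=-6, c=-6

Final answer: -6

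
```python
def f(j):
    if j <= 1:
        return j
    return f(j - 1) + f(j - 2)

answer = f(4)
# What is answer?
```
Call trace (a repeated sub-call is expanded the first time; later identical calls just restate its return value):
f(j=4)
  f(j=3)
    f(j=2)
      f(j=1)
      -> return 1
      f(j=0)
      -> return 0
    -> return 1
    f(j=1)
    -> return 1
  -> return 2
  f(j=2) -> return 1  (same call as traced above)
-> return 3

Final answer: 3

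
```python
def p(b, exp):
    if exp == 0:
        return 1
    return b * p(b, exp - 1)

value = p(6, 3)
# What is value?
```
Call trace:
p(b=6, exp=3)
  p(b=6, exp=2)
    p(b=6, exp=1)
      p(b=6, exp=0)
      -> return 1
    -> return 6
  -> return 36
-> return 216

Final answer: 216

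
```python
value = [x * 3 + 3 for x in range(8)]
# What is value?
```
Trace:
  x=0
  x=1
  x=2
  x=3
  x=4
  x=5
  x=6
  x=7
  value=[3, 6, 9, 12, 15, 18, 21, 24]

Final answer: [3, 6, 9, 12, 15, 18, 21, 24]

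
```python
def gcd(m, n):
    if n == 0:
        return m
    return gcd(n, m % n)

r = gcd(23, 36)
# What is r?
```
Call trace:
gcd(m=23, n=36)
  gcd(m=36, n=23)
    gcd(m=23, n=13)
      gcd(m=13, n=10)
        gcd(m=10, n=3)
          gcd(m=3, n=1)
            gcd(m=1, n=0)
            -> return 1
          -> return 1
        -> return 1
      -> return 1
    -> return 1
  -> return 1
-> return 1

Final answer: 1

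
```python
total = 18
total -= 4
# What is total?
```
Trace:
  total=18
  total=14

Final answer: 14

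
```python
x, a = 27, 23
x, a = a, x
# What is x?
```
Trace:
  x=27, a=23
  x=23, a=27

Final answer: 23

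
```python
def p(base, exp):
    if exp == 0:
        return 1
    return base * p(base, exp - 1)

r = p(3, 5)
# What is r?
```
Call trace:
p(base=3, exp=5)
  p(base=3, exp=4)
    p(base=3, exp=3)
      p(base=3, exp=2)
        p(base=3, exp=1)
          p(base=3, exp=0)
          -> return 1
        -> return 3
      -> return 9
    -> return 27
  -> return 81
-> return 243

Final answer: 243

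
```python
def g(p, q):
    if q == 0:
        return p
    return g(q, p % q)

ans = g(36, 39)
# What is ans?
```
Call trace:
g(p=36, q=39)
  g(p=39, q=36)
    g(p=36, q=3)
      g(p=3, q=0)
      -> return 3
    -> return 3
  -> return 3
-> return 3

Final answer: 3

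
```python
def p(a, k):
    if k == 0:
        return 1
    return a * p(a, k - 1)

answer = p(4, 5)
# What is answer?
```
Call trace:
p(a=4, k=5)
  p(a=4, k=4)
    p(a=4, k=3)
      p(a=4, k=2)
        p(a=4, k=1)
          p(a=4, k=0)
          -> return 1
        -> return 4
      -> return 16
    -> return 64
  -> return 256
-> return 1024

Final answer: 1024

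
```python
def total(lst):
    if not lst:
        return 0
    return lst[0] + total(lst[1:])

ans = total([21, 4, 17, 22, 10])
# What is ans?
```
Call trace:
total(lst=[21, 4, 17, 22, 10])
  total(lst=[4, 17, 22, 10])
    total(lst=[17, 22, 10])
      total(lst=[22, 10])
        total(lst=[10])
          total(lst=[])
          -> return 0
        -> return 10
      -> return 32
    -> return 49
  -> return 53
-> return 74

Final answer: 74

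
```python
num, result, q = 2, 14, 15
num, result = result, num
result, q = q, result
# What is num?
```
Trace:
  num=2, result=14, q=15
  num=14, result=2, q=15
  num=14, result=15, q=2

Final answer: 14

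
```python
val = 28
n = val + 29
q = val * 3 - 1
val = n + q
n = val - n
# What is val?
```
Trace:
  val=28
  val=28, n=57
  val=28, n=57, q=83
  val=140, n=57, q=83
  val=140, n=83, q=83

Final answer: 140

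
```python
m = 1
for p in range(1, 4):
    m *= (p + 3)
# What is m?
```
Trace:
  m=1
  m=4, p=1
  m=20, p=2
  m=120, p=3

Final answer: 120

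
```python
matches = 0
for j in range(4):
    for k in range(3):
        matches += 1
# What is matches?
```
Trace:
  matches=0
  matches=1, j=0, k=0
  matches=2, j=0, k=1
  matches=3, j=0, k=2
  matches=4, j=1, k=0
  matches=5, j=1, k=1
  matches=6, j=1, k=2
  matches=7, j=2, k=0
  matches=8, j=2, k=1
  matches=9, j=2, k=2
  matches=10, j=3, k=0
  matches=11, j=3, k=1
  matches=12, j=3, k=2

Final answer: 12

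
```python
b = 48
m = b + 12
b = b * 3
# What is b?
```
Trace:
  b=48
  b=48, m=60
  b=144, m=60

Final answer: 144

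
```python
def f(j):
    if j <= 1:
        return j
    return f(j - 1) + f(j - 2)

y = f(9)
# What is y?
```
Call trace (a repeated sub-call is expanded the first time; later identical calls just restate its return value):
f(j=9)
  f(j=8)
    f(j=7)
      f(j=6)
        f(j=5)
          f(j=4)
            f(j=3)
              f(j=2)
                f(j=1)
                -> return 1
                f(j=0)
                -> return 0
              -> return 1
              f(j=1)
              -> return 1
            -> return 2
            f(j=2) -> return 1  (same call as traced above)
          -> return 3
          f(j=3) -> return 2  (same call as traced above)
        -> return 5
        f(j=4) -> return 3  (same call as traced above)
      -> return 8
      f(j=5) -> return 5  (same call as traced above)
    -> return 13
    f(j=6) -> return 8  (same call as traced above)
  -> return 21
  f(j=7) -> return 13  (same call as traced above)
-> return 34

Final answer: 34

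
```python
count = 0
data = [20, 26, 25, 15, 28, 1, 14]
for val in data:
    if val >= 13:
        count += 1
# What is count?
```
Trace:
  count=0
  count=1, val=20
  count=2, val=26
  count=3, val=25
  count=4, val=15
  count=5, val=28
  count=5, val=1
  count=6, val=14

Final answer: 6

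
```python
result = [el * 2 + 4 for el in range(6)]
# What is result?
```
Trace:
  el=0
  el=1
  el=2
  el=3
  el=4
  el=5
  result=[4, 6, 8, 10, 12, 14]

Final answer: [4, 6, 8, 10, 12, 14]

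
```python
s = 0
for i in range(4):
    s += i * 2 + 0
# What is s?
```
Trace:
  s=0
  s=0, i=0
  s=2, i=1
  s=6, i=2
  s=12, i=3

Final answer: 12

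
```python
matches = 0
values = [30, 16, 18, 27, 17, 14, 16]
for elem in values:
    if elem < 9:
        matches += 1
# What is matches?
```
Trace:
  matches=0
  matches=0, elem=30
  matches=0, elem=16
  matches=0, elem=18
  matches=0, elem=27
  matches=0, elem=17
  matches=0, elem=14
  matches=0, elem=16

Final answer: 0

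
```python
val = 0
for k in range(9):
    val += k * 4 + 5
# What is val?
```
Trace:
  val=0
  val=5, k=0
  val=14, k=1
  val=27, k=2
  val=44, k=3
  val=65, k=4
  val=90, k=5
  val=119, k=6
  val=152, k=7
  val=189, k=8

Final answer: 189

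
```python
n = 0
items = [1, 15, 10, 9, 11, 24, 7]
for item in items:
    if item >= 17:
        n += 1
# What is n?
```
Trace:
  n=0
  n=0, item=1
  n=0, item=15
  n=0, item=10
  n=0, item=9
  n=0, item=11
  n=1, item=24
  n=1, item=7

Final answer: 1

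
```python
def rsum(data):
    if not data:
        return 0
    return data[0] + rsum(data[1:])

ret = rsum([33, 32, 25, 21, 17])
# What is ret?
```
Call trace:
rsum(data=[33, 32, 25, 21, 17])
  rsum(data=[32, 25, 21, 17])
    rsum(data=[25, 21, 17])
      rsum(data=[21, 17])
        rsum(data=[17])
          rsum(data=[])
          -> return 0
        -> return 17
      -> return 38
    -> return 63
  -> return 95
-> return 128

Final answer: 128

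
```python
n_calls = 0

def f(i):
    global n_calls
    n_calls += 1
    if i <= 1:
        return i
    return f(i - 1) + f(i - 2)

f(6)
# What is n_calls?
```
Call trace (a repeated sub-call is expanded the first time; later identical calls just restate its return value):
f(i=6)
  f(i=5)
    f(i=4)
      f(i=3)
        f(i=2)
          f(i=1)
          -> return 1
          f(i=0)
          -> return 0
        -> return 1
        f(i=1)
        -> return 1
      -> return 2
      f(i=2) -> return 1  (same call as traced above)
    -> return 3
    f(i=3) -> return 2  (same call as traced above)
  -> return 5
  f(i=4) -> return 3  (same call as traced above)
-> return 8

n_calls is incremented once per call, so count the calls in each subtree. Let C(i) = number of calls made by f(i).
C(0) = C(1) = 1 (base case, no recursion); C(i) = 1 + C(i - 1) + C(i - 2) otherwise.
C(2) = 1 + C(1) + C(0) = 1 + 1 + 1 = 3
C(3) = 1 + C(2) + C(1) = 1 + 3 + 1 = 5
C(4) = 1 + C(3) + C(2) = 1 + 5 + 3 = 9
C(5) = 1 + C(4) + C(3) = 1 + 9 + 5 = 15
C(6) = 1 + C(5) + C(4) = 1 + 15 + 9 = 25
n_calls = C(6) = 25

Final answer: 25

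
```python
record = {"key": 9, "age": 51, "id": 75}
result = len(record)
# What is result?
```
Trace:
  record={'key': 9, 'age': 51, 'id': 75}
  record={'key': 9, 'age': 51, 'id': 75}, result=3

Final answer: 3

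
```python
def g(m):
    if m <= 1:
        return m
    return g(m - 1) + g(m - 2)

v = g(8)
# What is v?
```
Call trace (a repeated sub-call is expanded the first time; later identical calls just restate its return value):
g(m=8)
  g(m=7)
    g(m=6)
      g(m=5)
        g(m=4)
          g(m=3)
            g(m=2)
              g(m=1)
              -> return 1
              g(m=0)
              -> return 0
            -> return 1
            g(m=1)
            -> return 1
          -> return 2
          g(m=2) -> return 1  (same call as traced above)
        -> return 3
        g(m=3) -> return 2  (same call as traced above)
      -> return 5
      g(m=4) -> return 3  (same call as traced above)
    -> return 8
    g(m=5) -> return 5  (same call as traced above)
  -> return 13
  g(m=6) -> return 8  (same call as traced above)
-> return 21

Final answer: 21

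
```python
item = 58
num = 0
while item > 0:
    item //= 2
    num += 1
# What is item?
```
Trace:
  item=58
  item=58, num=0
  item=29, num=1
  item=14, num=2
  item=7, num=3
  item=3, num=4
  item=1, num=5
  item=0, num=6

Final answer: 0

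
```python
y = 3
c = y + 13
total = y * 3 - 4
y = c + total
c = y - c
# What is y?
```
Trace:
  y=3
  y=3, c=16
  y=3, c=16, total=5
  y=21, c=16, total=5
  y=21, c=5, total=5

Final answer: 21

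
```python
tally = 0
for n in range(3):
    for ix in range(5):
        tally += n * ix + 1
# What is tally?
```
Trace:
  tally=0
  tally=1, n=0, ix=0
  tally=2, n=0, ix=1
  tally=3, n=0, ix=2
  tally=4, n=0, ix=3
  tally=5, n=0, ix=4
  tally=6, n=1, ix=0
  tally=8, n=1, ix=1
  tally=11, n=1, ix=2
  tally=15, n=1, ix=3
  tally=20, n=1, ix=4
  tally=21, n=2, ix=0
  tally=24, n=2, ix=1
  tally=29, n=2, ix=2
  tally=36, n=2, ix=3
  tally=45, n=2, ix=4

Final answer: 45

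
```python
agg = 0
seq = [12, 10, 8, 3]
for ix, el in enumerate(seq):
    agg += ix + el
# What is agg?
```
Trace:
  agg=0
  agg=12, ix=0, el=12
  agg=23, ix=1, el=10
  agg=33, ix=2, el=8
  agg=39, ix=3, el=3

Final answer: 39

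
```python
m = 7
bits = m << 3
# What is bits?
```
Trace:
  m=7
  m=7, bits=56

Final answer: 56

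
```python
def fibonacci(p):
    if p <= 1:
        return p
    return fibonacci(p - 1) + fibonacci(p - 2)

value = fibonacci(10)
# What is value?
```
Call trace (a repeated sub-call is expanded the first time; later identical calls just restate its return value):
fibonacci(p=10)
  fibonacci(p=9)
    fibonacci(p=8)
      fibonacci(p=7)
        fibonacci(p=6)
          fibonacci(p=5)
            fibonacci(p=4)
              fibonacci(p=3)
                fibonacci(p=2)
                  fibonacci(p=1)
                  -> return 1
                  fibonacci(p=0)
                  -> return 0
                -> return 1
                fibonacci(p=1)
                -> return 1
              -> return 2
              fibonacci(p=2) -> return 1  (same call as traced above)
            -> return 3
            fibonacci(p=3) -> return 2  (same call as traced above)
          -> return 5
          fibonacci(p=4) -> return 3  (same call as traced above)
        -> return 8
        fibonacci(p=5) -> return 5  (same call as traced above)
      -> return 13
      fibonacci(p=6) -> return 8  (same call as traced above)
    -> return 21
    fibonacci(p=7) -> return 13  (same call as traced above)
  -> return 34
  fibonacci(p=8) -> return 21  (same call as traced above)
-> return 55

Final answer: 55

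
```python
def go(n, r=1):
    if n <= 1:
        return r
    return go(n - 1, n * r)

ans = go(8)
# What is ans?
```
Call trace:
go(n=8, r=1)
  go(n=7, r=8)
    go(n=6, r=56)
      go(n=5, r=336)
        go(n=4, r=1680)
          go(n=3, r=6720)
            go(n=2, r=20160)
              go(n=1, r=40320)
              -> return 40320
            -> return 40320
          -> return 40320
        -> return 40320
      -> return 40320
    -> return 40320
  -> return 40320
-> return 40320

Final answer: 40320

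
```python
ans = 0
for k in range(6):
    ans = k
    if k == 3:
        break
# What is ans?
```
Trace:
  ans=0
  ans=0, k=0
  ans=1, k=1
  ans=2, k=2
  ans=3, k=3

Final answer: 3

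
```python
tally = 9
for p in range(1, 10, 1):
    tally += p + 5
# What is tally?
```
Trace:
  tally=9
  tally=15, p=1
  tally=22, p=2
  tally=30, p=3
  tally=39, p=4
  tally=49, p=5
  tally=60, p=6
  tally=72, p=7
  tally=85, p=8
  tally=99, p=9

Final answer: 99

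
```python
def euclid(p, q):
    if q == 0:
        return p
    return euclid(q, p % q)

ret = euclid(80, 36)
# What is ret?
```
Call trace:
euclid(p=80, q=36)
  euclid(p=36, q=8)
    euclid(p=8, q=4)
      euclid(p=4, q=0)
      -> return 4
    -> return 4
  -> return 4
-> return 4

Final answer: 4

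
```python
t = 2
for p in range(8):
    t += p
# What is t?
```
Trace:
  t=2
  t=2, p=0
  t=3, p=1
  t=5, p=2
  t=8, p=3
  t=12, p=4
  t=17, p=5
  t=23, p=6
  t=30, p=7

Final answer: 30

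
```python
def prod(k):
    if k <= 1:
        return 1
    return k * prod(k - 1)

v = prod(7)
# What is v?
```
Call trace:
prod(k=7)
  prod(k=6)
    prod(k=5)
      prod(k=4)
        prod(k=3)
          prod(k=2)
            prod(k=1)
            -> return 1
          -> return 2
        -> return 6
      -> return 24
    -> return 120
  -> return 720
-> return 5040

Final answer: 5040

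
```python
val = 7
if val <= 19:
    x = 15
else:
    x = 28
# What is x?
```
Trace:
  val=7
  val=7, x=15

Final answer: 15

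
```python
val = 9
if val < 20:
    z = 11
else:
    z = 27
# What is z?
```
Trace:
  val=9
  val=9, z=11

Final answer: 11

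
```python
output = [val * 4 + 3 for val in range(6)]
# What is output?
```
Trace:
  val=0
  val=1
  val=2
  val=3
  val=4
  val=5
  output=[3, 7, 11, 15, 19, 23]

Final answer: [3, 7, 11, 15, 19, 23]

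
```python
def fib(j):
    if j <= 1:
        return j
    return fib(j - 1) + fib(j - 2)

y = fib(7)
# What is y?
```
Call trace (a repeated sub-call is expanded the first time; later identical calls just restate its return value):
fib(j=7)
  fib(j=6)
    fib(j=5)
      fib(j=4)
        fib(j=3)
          fib(j=2)
            fib(j=1)
            -> return 1
            fib(j=0)
            -> return 0
          -> return 1
          fib(j=1)
          -> return 1
        -> return 2
        fib(j=2) -> return 1  (same call as traced above)
      -> return 3
      fib(j=3) -> return 2  (same call as traced above)
    -> return 5
    fib(j=4) -> return 3  (same call as traced above)
  -> return 8
  fib(j=5) -> return 5  (same call as traced above)
-> return 13

Final answer: 13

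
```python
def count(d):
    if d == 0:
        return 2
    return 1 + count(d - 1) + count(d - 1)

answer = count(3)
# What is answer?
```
Call trace (a repeated sub-call is expanded the first time; later identical calls just restate its return value):
count(d=3)
  count(d=2)
    count(d=1)
      count(d=0)
      -> return 2
      count(d=0)
      -> return 2
    -> return 5
    count(d=1) -> return 5  (same call as traced above)
  -> return 11
  count(d=2) -> return 11  (same call as traced above)
-> return 23

Final answer: 23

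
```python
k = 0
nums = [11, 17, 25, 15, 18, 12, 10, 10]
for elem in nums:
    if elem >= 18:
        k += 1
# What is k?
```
Trace:
  k=0
  k=0, elem=11
  k=0, elem=17
  k=1, elem=25
  k=1, elem=15
  k=2, elem=18
  k=2, elem=12
  k=2, elem=10
  k=2, elem=10

Final answer: 2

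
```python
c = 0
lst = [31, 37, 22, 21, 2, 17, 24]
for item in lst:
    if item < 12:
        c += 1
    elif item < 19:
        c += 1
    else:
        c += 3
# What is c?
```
Trace:
  c=0
  c=3, item=31
  c=6, item=37
  c=9, item=22
  c=12, item=21
  c=13, item=2
  c=14, item=17
  c=17, item=24

Final answer: 17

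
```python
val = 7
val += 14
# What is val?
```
Trace:
  val=7
  val=21

Final answer: 21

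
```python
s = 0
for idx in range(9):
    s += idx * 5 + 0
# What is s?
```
Trace:
  s=0
  s=0, idx=0
  s=5, idx=1
  s=15, idx=2
  s=30, idx=3
  s=50, idx=4
  s=75, idx=5
  s=105, idx=6
  s=140, idx=7
  s=180, idx=8

Final answer: 180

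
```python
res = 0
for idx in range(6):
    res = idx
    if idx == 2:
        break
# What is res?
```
Trace:
  res=0
  res=0, idx=0
  res=1, idx=1
  res=2, idx=2

Final answer: 2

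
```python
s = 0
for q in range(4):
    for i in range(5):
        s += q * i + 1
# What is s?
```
Trace:
  s=0
  s=1, q=0, i=0
  s=2, q=0, i=1
  s=3, q=0, i=2
  s=4, q=0, i=3
  s=5, q=0, i=4
  s=6, q=1, i=0
  s=8, q=1, i=1
  s=11, q=1, i=2
  s=15, q=1, i=3
  s=20, q=1, i=4
  s=21, q=2, i=0
  s=24, q=2, i=1
  s=29, q=2, i=2
  s=36, q=2, i=3
  s=45, q=2, i=4
  s=46, q=3, i=0
  s=50, q=3, i=1
  s=57, q=3, i=2
  s=67, q=3, i=3
  s=80, q=3, i=4

Final answer: 80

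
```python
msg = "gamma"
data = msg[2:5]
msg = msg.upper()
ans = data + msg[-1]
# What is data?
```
Trace:
  msg='gamma'
  msg='gamma', data='mma'
  msg='GAMMA', data='mma'
  msg='GAMMA', data='mma', ans='mmaA'

Final answer: 'mma'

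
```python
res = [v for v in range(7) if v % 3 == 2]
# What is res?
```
Trace:
  v=0
  v=1
  v=2
  v=3
  v=4
  v=5
  v=6
  res=[2, 5]

Final answer: [2, 5]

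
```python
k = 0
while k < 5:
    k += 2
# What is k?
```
Trace:
  k=0
  k=2
  k=4
  k=6

Final answer: 6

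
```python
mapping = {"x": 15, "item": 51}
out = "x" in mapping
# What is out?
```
Trace:
  mapping={'x': 15, 'item': 51}
  mapping={'x': 15, 'item': 51}, out=True

Final answer: True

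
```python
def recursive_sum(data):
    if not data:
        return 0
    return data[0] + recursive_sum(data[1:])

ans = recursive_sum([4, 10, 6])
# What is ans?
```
Call trace:
recursive_sum(data=[4, 10, 6])
  recursive_sum(data=[10, 6])
    recursive_sum(data=[6])
      recursive_sum(data=[])
      -> return 0
    -> return 6
  -> return 16
-> return 20

Final answer: 20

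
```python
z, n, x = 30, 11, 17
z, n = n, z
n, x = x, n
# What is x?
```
Trace:
  z=30, n=11, x=17
  z=11, n=30, x=17
  z=11, n=17, x=30

Final answer: 30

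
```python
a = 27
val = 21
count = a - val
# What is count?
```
Trace:
  a=27
  a=27, val=21
  a=27, val=21, count=6

Final answer: 6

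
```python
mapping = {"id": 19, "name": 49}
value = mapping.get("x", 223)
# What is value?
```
Trace:
  mapping={'id': 19, 'name': 49}
  mapping={'id': 19, 'name': 49}, value=223

Final answer: 223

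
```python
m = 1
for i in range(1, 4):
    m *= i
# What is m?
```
Trace:
  m=1
  m=1, i=1
  m=2, i=2
  m=6, i=3

Final answer: 6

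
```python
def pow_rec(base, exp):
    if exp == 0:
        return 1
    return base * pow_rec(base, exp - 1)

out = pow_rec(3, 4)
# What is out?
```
Call trace:
pow_rec(base=3, exp=4)
  pow_rec(base=3, exp=3)
    pow_rec(base=3, exp=2)
      pow_rec(base=3, exp=1)
        pow_rec(base=3, exp=0)
        -> return 1
      -> return 3
    -> return 9
  -> return 27
-> return 81

Final answer: 81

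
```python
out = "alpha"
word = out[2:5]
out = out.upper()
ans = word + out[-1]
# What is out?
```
Trace:
  out='alpha'
  out='alpha', word='pha'
  out='ALPHA', word='pha'
  out='ALPHA', word='pha', ans='phaA'

Final answer: 'ALPHA'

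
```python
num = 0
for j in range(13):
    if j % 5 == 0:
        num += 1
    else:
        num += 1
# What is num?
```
Trace:
  num=0
  num=1, j=0
  num=2, j=1
  num=3, j=2
  num=4, j=3
  num=5, j=4
  num=6, j=5
  num=7, j=6
  num=8, j=7
  num=9, j=8
  num=10, j=9
  num=11, j=10
  num=12, j=11
  num=13, j=12

Final answer: 13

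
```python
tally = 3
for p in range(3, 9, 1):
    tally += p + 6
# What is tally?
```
Trace:
  tally=3
  tally=12, p=3
  tally=22, p=4
  tally=33, p=5
  tally=45, p=6
  tally=58, p=7
  tally=72, p=8

Final answer: 72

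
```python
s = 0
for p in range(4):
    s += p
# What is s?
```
Trace:
  s=0
  s=0, p=0
  s=1, p=1
  s=3, p=2
  s=6, p=3

Final answer: 6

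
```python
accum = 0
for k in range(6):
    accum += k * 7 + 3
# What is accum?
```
Trace:
  accum=0
  accum=3, k=0
  accum=13, k=1
  accum=30, k=2
  accum=54, k=3
  accum=85, k=4
  accum=123, k=5

Final answer: 123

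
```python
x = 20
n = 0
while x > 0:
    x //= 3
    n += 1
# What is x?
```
Trace:
  x=20
  x=20, n=0
  x=6, n=1
  x=2, n=2
  x=0, n=3

Final answer: 0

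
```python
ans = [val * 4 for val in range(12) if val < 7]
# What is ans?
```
Trace:
  val=0
  val=1
  val=2
  val=3
  val=4
  val=5
  val=6
  val=7
  val=8
  val=9
  val=10
  val=11
  ans=[0, 4, 8, 12, 16, 20, 24]

Final answer: [0, 4, 8, 12, 16, 20, 24]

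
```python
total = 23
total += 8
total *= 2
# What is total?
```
Trace:
  total=23
  total=31
  total=62

Final answer: 62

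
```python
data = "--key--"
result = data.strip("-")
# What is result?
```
Trace:
  data='--key--'
  data='--key--', result='key'

Final answer: 'key'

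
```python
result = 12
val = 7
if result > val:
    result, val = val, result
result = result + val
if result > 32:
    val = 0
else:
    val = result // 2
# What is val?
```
Trace:
  result=12
  result=12, val=7
  result=7, val=12
  result=19, val=12
  result=19, val=9

Final answer: 9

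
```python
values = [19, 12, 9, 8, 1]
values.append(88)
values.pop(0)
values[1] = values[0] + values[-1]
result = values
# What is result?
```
Trace:
  values=[19, 12, 9, 8, 1]
  values=[19, 12, 9, 8, 1, 88]
  values=[12, 9, 8, 1, 88]
  values=[12, 100, 8, 1, 88]
  values=[12, 100, 8, 1, 88], result=[12, 100, 8, 1, 88]

Final answer: [12, 100, 8, 1, 88]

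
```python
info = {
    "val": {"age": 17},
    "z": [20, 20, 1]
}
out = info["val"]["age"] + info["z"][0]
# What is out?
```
Trace:
  info={'val': {'age': 17}, 'z': [20, 20, 1]}
  info={'val': {'age': 17}, 'z': [20, 20, 1]}, out=37

Final answer: 37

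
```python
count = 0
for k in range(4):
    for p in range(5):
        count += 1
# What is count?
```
Trace:
  count=0
  count=1, k=0, p=0
  count=2, k=0, p=1
  count=3, k=0, p=2
  count=4, k=0, p=3
  count=5, k=0, p=4
  count=6, k=1, p=0
  count=7, k=1, p=1
  count=8, k=1, p=2
  count=9, k=1, p=3
  count=10, k=1, p=4
  count=11, k=2, p=0
  count=12, k=2, p=1
  count=13, k=2, p=2
  count=14, k=2, p=3
  count=15, k=2, p=4
  count=16, k=3, p=0
  count=17, k=3, p=1
  count=18, k=3, p=2
  count=19, k=3, p=3
  count=20, k=3, p=4

Final answer: 20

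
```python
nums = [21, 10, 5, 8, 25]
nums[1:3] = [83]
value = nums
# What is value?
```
Trace:
  nums=[21, 10, 5, 8, 25]
  nums=[21, 83, 8, 25]
  nums=[21, 83, 8, 25], value=[21, 83, 8, 25]

Final answer: [21, 83, 8, 25]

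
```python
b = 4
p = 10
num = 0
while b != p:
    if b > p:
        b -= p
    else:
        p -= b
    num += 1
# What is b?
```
Trace:
  b=4
  b=4, p=10
  b=4, p=10, num=0
  b=4, p=6, num=1
  b=4, p=2, num=2
  b=2, p=2, num=3

Final answer: 2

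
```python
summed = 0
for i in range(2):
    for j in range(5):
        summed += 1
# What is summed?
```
Trace:
  summed=0
  summed=1, i=0, j=0
  summed=2, i=0, j=1
  summed=3, i=0, j=2
  summed=4, i=0, j=3
  summed=5, i=0, j=4
  summed=6, i=1, j=0
  summed=7, i=1, j=1
  summed=8, i=1, j=2
  summed=9, i=1, j=3
  summed=10, i=1, j=4

Final answer: 10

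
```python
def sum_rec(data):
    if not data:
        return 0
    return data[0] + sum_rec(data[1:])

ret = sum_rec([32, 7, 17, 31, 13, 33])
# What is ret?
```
Call trace:
sum_rec(data=[32, 7, 17, 31, 13, 33])
  sum_rec(data=[7, 17, 31, 13, 33])
    sum_rec(data=[17, 31, 13, 33])
      sum_rec(data=[31, 13, 33])
        sum_rec(data=[13, 33])
          sum_rec(data=[33])
            sum_rec(data=[])
            -> return 0
          -> return 33
        -> return 46
      -> return 77
    -> return 94
  -> return 101
-> return 133

Final answer: 133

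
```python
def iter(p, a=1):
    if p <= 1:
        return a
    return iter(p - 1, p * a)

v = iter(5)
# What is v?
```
Call trace:
iter(p=5, a=1)
  iter(p=4, a=5)
    iter(p=3, a=20)
      iter(p=2, a=60)
        iter(p=1, a=120)
        -> return 120
      -> return 120
    -> return 120
  -> return 120
-> return 120

Final answer: 120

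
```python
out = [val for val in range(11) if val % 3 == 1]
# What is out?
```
Trace:
  val=0
  val=1
  val=2
  val=3
  val=4
  val=5
  val=6
  val=7
  val=8
  val=9
  val=10
  out=[1, 4, 7, 10]

Final answer: [1, 4, 7, 10]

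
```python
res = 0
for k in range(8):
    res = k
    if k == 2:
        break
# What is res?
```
Trace:
  res=0
  res=0, k=0
  res=1, k=1
  res=2, k=2

Final answer: 2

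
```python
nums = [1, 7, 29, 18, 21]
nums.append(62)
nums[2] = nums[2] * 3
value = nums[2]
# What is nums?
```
Trace:
  nums=[1, 7, 29, 18, 21]
  nums=[1, 7, 29, 18, 21, 62]
  nums=[1, 7, 87, 18, 21, 62]
  nums=[1, 7, 87, 18, 21, 62], value=87

Final answer: [1, 7, 87, 18, 21, 62]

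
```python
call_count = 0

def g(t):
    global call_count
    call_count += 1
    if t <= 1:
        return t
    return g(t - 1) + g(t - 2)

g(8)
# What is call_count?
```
Call trace (a repeated sub-call is expanded the first time; later identical calls just restate its return value):
g(t=8)
  g(t=7)
    g(t=6)
      g(t=5)
        g(t=4)
          g(t=3)
            g(t=2)
              g(t=1)
              -> return 1
              g(t=0)
              -> return 0
            -> return 1
            g(t=1)
            -> return 1
          -> return 2
          g(t=2) -> return 1  (same call as traced above)
        -> return 3
        g(t=3) -> return 2  (same call as traced above)
      -> return 5
      g(t=4) -> return 3  (same call as traced above)
    -> return 8
    g(t=5) -> return 5  (same call as traced above)
  -> return 13
  g(t=6) -> return 8  (same call as traced above)
-> return 21

call_count is incremented once per call, so count the calls in each subtree. Let C(t) = number of calls made by g(t).
C(0) = C(1) = 1 (base case, no recursion); C(t) = 1 + C(t - 1) + C(t - 2) otherwise.
C(2) = 1 + C(1) + C(0) = 1 + 1 + 1 = 3
C(3) = 1 + C(2) + C(1) = 1 + 3 + 1 = 5
C(4) = 1 + C(3) + C(2) = 1 + 5 + 3 = 9
C(5) = 1 + C(4) + C(3) = 1 + 9 + 5 = 15
C(6) = 1 + C(5) + C(4) = 1 + 15 + 9 = 25
C(7) = 1 + C(6) + C(5) = 1 + 25 + 15 = 41
C(8) = 1 + C(7) + C(6) = 1 + 41 + 25 = 67
call_count = C(8) = 67

Final answer: 67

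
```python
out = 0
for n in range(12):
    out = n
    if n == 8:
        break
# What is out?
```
Trace:
  out=0
  out=0, n=0
  out=1, n=1
  out=2, n=2
  out=3, n=3
  out=4, n=4
  out=5, n=5
  out=6, n=6
  out=7, n=7
  out=8, n=8

Final answer: 8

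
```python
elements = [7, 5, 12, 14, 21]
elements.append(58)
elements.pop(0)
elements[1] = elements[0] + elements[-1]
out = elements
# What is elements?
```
Trace:
  elements=[7, 5, 12, 14, 21]
  elements=[7, 5, 12, 14, 21, 58]
  elements=[5, 12, 14, 21, 58]
  elements=[5, 63, 14, 21, 58]
  elements=[5, 63, 14, 21, 58], out=[5, 63, 14, 21, 58]

Final answer: [5, 63, 14, 21, 58]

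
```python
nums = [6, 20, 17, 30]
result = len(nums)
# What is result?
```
Trace:
  nums=[6, 20, 17, 30]
  nums=[6, 20, 17, 30], result=4

Final answer: 4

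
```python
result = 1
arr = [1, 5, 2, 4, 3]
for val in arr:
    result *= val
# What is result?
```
Trace:
  result=1
  result=1, val=1
  result=5, val=5
  result=10, val=2
  result=40, val=4
  result=120, val=3

Final answer: 120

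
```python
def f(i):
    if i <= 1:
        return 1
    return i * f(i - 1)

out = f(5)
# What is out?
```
Call trace:
f(i=5)
  f(i=4)
    f(i=3)
      f(i=2)
        f(i=1)
        -> return 1
      -> return 2
    -> return 6
  -> return 24
-> return 120

Final answer: 120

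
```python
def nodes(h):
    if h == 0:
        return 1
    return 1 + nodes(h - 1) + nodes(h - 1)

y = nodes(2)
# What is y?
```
Call trace (a repeated sub-call is expanded the first time; later identical calls just restate its return value):
nodes(h=2)
  nodes(h=1)
    nodes(h=0)
    -> return 1
    nodes(h=0)
    -> return 1
  -> return 3
  nodes(h=1) -> return 3  (same call as traced above)
-> return 7

Final answer: 7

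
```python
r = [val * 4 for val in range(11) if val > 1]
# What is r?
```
Trace:
  val=0
  val=1
  val=2
  val=3
  val=4
  val=5
  val=6
  val=7
  val=8
  val=9
  val=10
  r=[8, 12, 16, 20, 24, 28, 32, 36, 40]

Final answer: [8, 12, 16, 20, 24, 28, 32, 36, 40]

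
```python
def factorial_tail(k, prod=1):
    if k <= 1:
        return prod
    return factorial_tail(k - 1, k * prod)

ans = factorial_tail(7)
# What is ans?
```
Call trace:
factorial_tail(k=7, prod=1)
  factorial_tail(k=6, prod=7)
    factorial_tail(k=5, prod=42)
      factorial_tail(k=4, prod=210)
        factorial_tail(k=3, prod=840)
          factorial_tail(k=2, prod=2520)
            factorial_tail(k=1, prod=5040)
            -> return 5040
          -> return 5040
        -> return 5040
      -> return 5040
    -> return 5040
  -> return 5040
-> return 5040

Final answer: 5040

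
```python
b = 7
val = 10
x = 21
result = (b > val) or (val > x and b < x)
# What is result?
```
Trace:
  b=7
  b=7, val=10
  b=7, val=10, x=21
  b=7, val=10, x=21, result=False

Final answer: False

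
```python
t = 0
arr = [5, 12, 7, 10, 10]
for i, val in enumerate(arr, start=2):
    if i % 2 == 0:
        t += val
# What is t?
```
Trace:
  t=0
  t=5, i=2, val=5
  t=5, i=3, val=12
  t=12, i=4, val=7
  t=12, i=5, val=10
  t=22, i=6, val=10

Final answer: 22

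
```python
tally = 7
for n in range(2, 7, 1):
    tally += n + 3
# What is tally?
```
Trace:
  tally=7
  tally=12, n=2
  tally=18, n=3
  tally=25, n=4
  tally=33, n=5
  tally=42, n=6

Final answer: 42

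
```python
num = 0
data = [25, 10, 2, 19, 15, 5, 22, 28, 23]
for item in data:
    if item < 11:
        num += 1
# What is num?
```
Trace:
  num=0
  num=0, item=25
  num=1, item=10
  num=2, item=2
  num=2, item=19
  num=2, item=15
  num=3, item=5
  num=3, item=22
  num=3, item=28
  num=3, item=23

Final answer: 3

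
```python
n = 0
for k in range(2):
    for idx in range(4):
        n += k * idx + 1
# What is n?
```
Trace:
  n=0
  n=1, k=0, idx=0
  n=2, k=0, idx=1
  n=3, k=0, idx=2
  n=4, k=0, idx=3
  n=5, k=1, idx=0
  n=7, k=1, idx=1
  n=10, k=1, idx=2
  n=14, k=1, idx=3

Final answer: 14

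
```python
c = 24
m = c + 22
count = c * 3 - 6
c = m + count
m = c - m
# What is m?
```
Trace:
  c=24
  c=24, m=46
  c=24, m=46, count=66
  c=112, m=46, count=66
  c=112, m=66, count=66

Final answer: 66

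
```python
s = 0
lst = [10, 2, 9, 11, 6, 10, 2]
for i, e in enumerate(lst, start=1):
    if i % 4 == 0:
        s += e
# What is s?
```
Trace:
  s=0
  s=0, i=1, e=10
  s=0, i=2, e=2
  s=0, i=3, e=9
  s=11, i=4, e=11
  s=11, i=5, e=6
  s=11, i=6, e=10
  s=11, i=7, e=2

Final answer: 11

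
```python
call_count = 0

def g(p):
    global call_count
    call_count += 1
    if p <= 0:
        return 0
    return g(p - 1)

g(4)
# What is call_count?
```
Call trace:
g(p=4)
  g(p=3)
    g(p=2)
      g(p=1)
        g(p=0)
        -> return 0
      -> return 0
    -> return 0
  -> return 0
-> return 0

call_count is incremented once per call. g is entered once for each p = 4, 3, 2, 1, 0 (the p <= 0 call returns without recursing), i.e. 4 + 1 calls.
call_count = 5

Final answer: 5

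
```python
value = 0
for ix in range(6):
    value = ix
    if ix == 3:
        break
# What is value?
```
Trace:
  value=0
  value=0, ix=0
  value=1, ix=1
  value=2, ix=2
  value=3, ix=3

Final answer: 3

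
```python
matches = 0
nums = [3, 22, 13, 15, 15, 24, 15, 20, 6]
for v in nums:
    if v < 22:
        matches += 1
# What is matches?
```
Trace:
  matches=0
  matches=1, v=3
  matches=1, v=22
  matches=2, v=13
  matches=3, v=15
  matches=4, v=15
  matches=4, v=24
  matches=5, v=15
  matches=6, v=20
  matches=7, v=6

Final answer: 7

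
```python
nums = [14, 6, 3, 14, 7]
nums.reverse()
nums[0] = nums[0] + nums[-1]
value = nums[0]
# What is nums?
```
Trace:
  nums=[14, 6, 3, 14, 7]
  nums=[7, 14, 3, 6, 14]
  nums=[21, 14, 3, 6, 14]
  nums=[21, 14, 3, 6, 14], value=21

Final answer: [21, 14, 3, 6, 14]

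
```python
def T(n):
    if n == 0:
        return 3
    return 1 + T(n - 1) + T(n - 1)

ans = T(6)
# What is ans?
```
Call trace (a repeated sub-call is expanded the first time; later identical calls just restate its return value):
T(n=6)
  T(n=5)
    T(n=4)
      T(n=3)
        T(n=2)
          T(n=1)
            T(n=0)
            -> return 3
            T(n=0)
            -> return 3
          -> return 7
          T(n=1) -> return 7  (same call as traced above)
        -> return 15
        T(n=2) -> return 15  (same call as traced above)
      -> return 31
      T(n=3) -> return 31  (same call as traced above)
    -> return 63
    T(n=4) -> return 63  (same call as traced above)
  -> return 127
  T(n=5) -> return 127  (same call as traced above)
-> return 255

Final answer: 255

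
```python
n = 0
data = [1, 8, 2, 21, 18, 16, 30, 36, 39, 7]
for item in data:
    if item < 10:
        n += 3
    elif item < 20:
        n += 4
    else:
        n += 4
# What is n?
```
Trace:
  n=0
  n=3, item=1
  n=6, item=8
  n=9, item=2
  n=13, item=21
  n=17, item=18
  n=21, item=16
  n=25, item=30
  n=29, item=36
  n=33, item=39
  n=36, item=7

Final answer: 36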